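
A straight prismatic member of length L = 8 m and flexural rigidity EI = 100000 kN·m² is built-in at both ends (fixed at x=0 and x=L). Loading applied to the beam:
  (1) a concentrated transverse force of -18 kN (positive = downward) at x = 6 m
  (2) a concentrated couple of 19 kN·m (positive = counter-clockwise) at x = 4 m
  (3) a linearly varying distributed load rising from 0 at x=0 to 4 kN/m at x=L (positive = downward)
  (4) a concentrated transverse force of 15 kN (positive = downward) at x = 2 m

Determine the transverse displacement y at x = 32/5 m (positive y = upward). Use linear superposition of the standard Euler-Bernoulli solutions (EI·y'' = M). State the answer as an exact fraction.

y(32/5) = 44687/1171875000 m

Load 1 — point force P=-18 kN at a=6 m (b=L-a=2):
  y_1 = -Pa²(L-x)²(3bL-(3b+a)(L-x))/(6L³EI)  [x>a] = -(-18)·6²·(8-(32/5))²·(3·2·8-(3·2+6)·(8-(32/5)))/(6·8³·100000) = 243/1562500 m
Load 2 — applied couple M₀=19 kN·m at a=4 m (b=L-a=4):
  y_2 = (R_Ax³/6 - M_Ax²/2 - M₀(x-a)²/2)/EI  [x>a] with R_A=57/16, M_A=19/4 = ((57/16)·(32/5)³/6 - (19/4)·(32/5)²/2 - 19·((32/5)-4)²/2)/100000 = 57/1562500 m
Load 3 — triangular load w₀=4 kN/m (0→w₀ over full span):
  y_3 = -w₀x²(L-x)²(x+2L)/(120LEI) = -4·(32/5)²·(8-(32/5))²·((32/5)+2·8)/(120·8·100000) = -14336/146484375 m
Load 4 — point force P=15 kN at a=2 m (b=L-a=6):
  y_4 = -Pa²(L-x)²(3bL-(3b+a)(L-x))/(6L³EI)  [x>a] = -15·2²·(8-(32/5))²·(3·6·8-(3·6+2)·(8-(32/5)))/(6·8³·100000) = -7/125000 m
Superposition: y = Σ y_i = 44687/1171875000 m ≈ 0.000038 m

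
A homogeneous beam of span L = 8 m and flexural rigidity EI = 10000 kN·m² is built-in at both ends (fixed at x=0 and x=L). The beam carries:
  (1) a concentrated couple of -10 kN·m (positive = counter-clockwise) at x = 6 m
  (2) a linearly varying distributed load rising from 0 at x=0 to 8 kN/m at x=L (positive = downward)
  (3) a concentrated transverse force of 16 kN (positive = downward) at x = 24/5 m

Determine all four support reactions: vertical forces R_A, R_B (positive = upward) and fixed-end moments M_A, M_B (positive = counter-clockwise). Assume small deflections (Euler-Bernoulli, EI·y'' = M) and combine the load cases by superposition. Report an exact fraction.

Load 1 — applied couple M₀=-10 kN·m at a=6 m (b=L-a=2):
  R_A = 6M₀ab/L³ = 6·(-10)·6·2/8³ = -45/32 kN
  M_A = M₀b(2a-b)/L² = (-10)·2·(2·6-2)/8² = -25/8 kN·m
  R_B = -6M₀ab/L³ = -6·(-10)·6·2/8³ = 45/32 kN
  M_B = M₀a(2b-a)/L² = (-10)·6·(2·2-6)/8² = 15/8 kN·m
Load 2 — triangular load w₀=8 kN/m (0→w₀ over full span):
  R_A = 3w₀L/20 = 3·8·8/20 = 48/5 kN
  M_A = w₀L²/30 = 8·8²/30 = 256/15 kN·m
  R_B = 7w₀L/20 = 7·8·8/20 = 112/5 kN
  M_B = -w₀L²/20 = -8·8²/20 = -128/5 kN·m
Load 3 — point force P=16 kN at a=24/5 m (b=L-a=16/5):
  R_A = Pb²(3a+b)/L³ = 16·(16/5)²·(3·(24/5)+(16/5))/8³ = 704/125 kN
  M_A = Pab²/L² = 16·(24/5)·(16/5)²/8² = 1536/125 kN·m
  R_B = Pa²(a+3b)/L³ = 16·(24/5)²·((24/5)+3·(16/5))/8³ = 1296/125 kN
  M_B = -Pa²b/L² = -16·(24/5)²·(16/5)/8² = -2304/125 kN·m
Superposition: R_A = 55303/4000 kN, M_A = 78689/3000 kN·m, R_B = 136697/4000 kN, M_B = -42157/1000 kN·m

R_A = 55303/4000 kN, M_A = 78689/3000 kN·m, R_B = 136697/4000 kN, M_B = -42157/1000 kN·m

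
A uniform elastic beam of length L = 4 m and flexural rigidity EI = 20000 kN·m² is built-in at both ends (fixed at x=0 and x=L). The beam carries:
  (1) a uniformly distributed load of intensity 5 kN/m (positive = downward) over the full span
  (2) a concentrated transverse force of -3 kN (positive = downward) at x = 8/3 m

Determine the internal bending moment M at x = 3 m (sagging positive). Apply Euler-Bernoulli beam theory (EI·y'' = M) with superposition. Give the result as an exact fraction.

M(3) = 7/18 kN·m

Load 1 — uniform load w=5 kN/m over full span:
  M_1 = wLx/2 - wL²/12 - wx²/2 = 5·4·3/2 - 5·4²/12 - 5·3²/2 = 5/6 kN·m
Load 2 — point force P=-3 kN at a=8/3 m (b=L-a=4/3):
  M_2 = Pa²(a+3b)(L-x)/L³ - Pa²b/L²  [x>a] = (-3)·(8/3)²·((8/3)+3·(4/3))·(4-3)/4³ - (-3)·(8/3)²·(4/3)/4² = -4/9 kN·m
Superposition: M = Σ M_i = 7/18 kN·m ≈ 0.388889 kN·m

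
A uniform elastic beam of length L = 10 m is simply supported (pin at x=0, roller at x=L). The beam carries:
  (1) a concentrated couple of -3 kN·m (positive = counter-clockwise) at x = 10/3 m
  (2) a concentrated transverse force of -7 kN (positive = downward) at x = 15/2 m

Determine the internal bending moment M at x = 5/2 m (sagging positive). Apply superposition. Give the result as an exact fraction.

Load 1 — applied couple M₀=-3 kN·m at a=10/3 m (b=L-a=20/3):
  M_1 = M₀x/L  [x≤a] = (-3)·(5/2)/10 = -3/4 kN·m
Load 2 — point force P=-7 kN at a=15/2 m (b=L-a=5/2):
  M_2 = Pbx/L  [x≤a] = (-7)·(5/2)·(5/2)/10 = -35/8 kN·m
Superposition: M = Σ M_i = -41/8 kN·m ≈ -5.125000 kN·m

M(5/2) = -41/8 kN·m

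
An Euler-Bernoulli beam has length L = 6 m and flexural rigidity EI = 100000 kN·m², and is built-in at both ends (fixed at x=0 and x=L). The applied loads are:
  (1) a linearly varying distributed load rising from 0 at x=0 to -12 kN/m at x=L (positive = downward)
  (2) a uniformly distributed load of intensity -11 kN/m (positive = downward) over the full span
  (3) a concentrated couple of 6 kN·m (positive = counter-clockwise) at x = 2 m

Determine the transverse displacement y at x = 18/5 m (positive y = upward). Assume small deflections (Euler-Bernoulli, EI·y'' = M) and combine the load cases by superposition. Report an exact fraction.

Load 1 — triangular load w₀=-12 kN/m (0→w₀ over full span):
  y_1 = -w₀x²(L-x)²(x+2L)/(120LEI) = -(-12)·(18/5)²·(6-(18/5))²·((18/5)+2·6)/(120·6·100000) = 9477/48828125 m
Load 2 — uniform load w=-11 kN/m over full span:
  y_2 = -wx²(L-x)²/(24EI) = -(-11)·(18/5)²·(6-(18/5))²/(24·100000) = 2673/7812500 m
Load 3 — applied couple M₀=6 kN·m at a=2 m (b=L-a=4):
  y_3 = (R_Ax³/6 - M_Ax²/2 - M₀(x-a)²/2)/EI  [x>a] with R_A=4/3, M_A=0 = ((4/3)·(18/5)³/6 - 0·(18/5)²/2 - 6·((18/5)-2)²/2)/100000 = 21/781250 m
Superposition: y = Σ y_i = 109983/195312500 m ≈ 0.000563 m

y(18/5) = 109983/195312500 m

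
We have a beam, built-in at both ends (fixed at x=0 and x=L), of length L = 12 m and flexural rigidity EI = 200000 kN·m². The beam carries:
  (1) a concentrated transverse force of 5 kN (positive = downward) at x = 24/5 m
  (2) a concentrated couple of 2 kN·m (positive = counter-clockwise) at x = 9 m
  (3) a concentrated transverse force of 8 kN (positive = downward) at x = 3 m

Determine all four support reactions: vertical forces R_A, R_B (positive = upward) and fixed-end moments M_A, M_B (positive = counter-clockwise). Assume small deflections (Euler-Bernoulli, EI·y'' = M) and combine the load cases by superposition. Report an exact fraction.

R_A = 4071/400 kN, M_A = 4553/200 kN·m, R_B = 1129/400 kN, M_B = -2127/200 kN·m

Load 1 — point force P=5 kN at a=24/5 m (b=L-a=36/5):
  R_A = Pb²(3a+b)/L³ = 5·(36/5)²·(3·(24/5)+(36/5))/12³ = 81/25 kN
  M_A = Pab²/L² = 5·(24/5)·(36/5)²/12² = 216/25 kN·m
  R_B = Pa²(a+3b)/L³ = 5·(24/5)²·((24/5)+3·(36/5))/12³ = 44/25 kN
  M_B = -Pa²b/L² = -5·(24/5)²·(36/5)/12² = -144/25 kN·m
Load 2 — applied couple M₀=2 kN·m at a=9 m (b=L-a=3):
  R_A = 6M₀ab/L³ = 6·2·9·3/12³ = 3/16 kN
  M_A = M₀b(2a-b)/L² = 2·3·(2·9-3)/12² = 5/8 kN·m
  R_B = -6M₀ab/L³ = -6·2·9·3/12³ = -3/16 kN
  M_B = M₀a(2b-a)/L² = 2·9·(2·3-9)/12² = -3/8 kN·m
Load 3 — point force P=8 kN at a=3 m (b=L-a=9):
  R_A = Pb²(3a+b)/L³ = 8·9²·(3·3+9)/12³ = 27/4 kN
  M_A = Pab²/L² = 8·3·9²/12² = 27/2 kN·m
  R_B = Pa²(a+3b)/L³ = 8·3²·(3+3·9)/12³ = 5/4 kN
  M_B = -Pa²b/L² = -8·3²·9/12² = -9/2 kN·m
Superposition: R_A = 4071/400 kN, M_A = 4553/200 kN·m, R_B = 1129/400 kN, M_B = -2127/200 kN·m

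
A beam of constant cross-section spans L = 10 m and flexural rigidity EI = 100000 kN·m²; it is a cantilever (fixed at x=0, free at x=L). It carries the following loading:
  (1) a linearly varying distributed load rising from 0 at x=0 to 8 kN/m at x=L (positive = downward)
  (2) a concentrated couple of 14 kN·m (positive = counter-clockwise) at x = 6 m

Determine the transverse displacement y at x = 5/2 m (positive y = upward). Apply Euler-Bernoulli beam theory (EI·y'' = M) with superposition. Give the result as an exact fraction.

y(5/2) = -5269/768000 m

Load 1 — triangular load w₀=8 kN/m (0→w₀ over full span):
  y_1 = (w₀Lx³/12-w₀L²x²/6-w₀x⁵/(120L))/EI = (8·10·(5/2)³/12-8·10²·(5/2)²/6-8·(5/2)⁵/(120·10))/100000 = -1121/153600 m
Load 2 — applied couple M₀=14 kN·m at a=6 m (b=L-a=4):
  y_2 = M₀x²/(2EI)  [x≤a] = 14·(5/2)²/(2·100000) = 7/16000 m
Superposition: y = Σ y_i = -5269/768000 m ≈ -0.006861 m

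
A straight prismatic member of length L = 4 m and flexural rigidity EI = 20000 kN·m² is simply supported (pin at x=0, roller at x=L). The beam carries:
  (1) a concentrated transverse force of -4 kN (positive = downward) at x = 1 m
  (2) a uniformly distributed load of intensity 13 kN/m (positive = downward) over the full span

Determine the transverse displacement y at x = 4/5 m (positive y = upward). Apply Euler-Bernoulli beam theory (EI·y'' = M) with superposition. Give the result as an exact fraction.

y(4/5) = -21743/18750000 m

Load 1 — point force P=-4 kN at a=1 m (b=L-a=3):
  y_1 = -Pbx(L²-b²-x²)/(6LEI)  [x≤a] = -(-4)·3·(4/5)·(4²-3²-(4/5)²)/(6·4·20000) = 159/1250000 m
Load 2 — uniform load w=13 kN/m over full span:
  y_2 = -wx(L³-2Lx²+x³)/(24EI) = -13·(4/5)·(4³-2·4·(4/5)²+(4/5)³)/(24·20000) = -1508/1171875 m
Superposition: y = Σ y_i = -21743/18750000 m ≈ -0.001160 m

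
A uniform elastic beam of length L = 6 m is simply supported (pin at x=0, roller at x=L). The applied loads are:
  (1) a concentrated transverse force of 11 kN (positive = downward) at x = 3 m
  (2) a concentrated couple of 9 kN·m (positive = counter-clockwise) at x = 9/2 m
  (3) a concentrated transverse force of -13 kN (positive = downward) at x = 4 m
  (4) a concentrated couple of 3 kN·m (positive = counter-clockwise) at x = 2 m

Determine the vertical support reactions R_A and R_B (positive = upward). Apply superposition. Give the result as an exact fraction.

Load 1 — point force P=11 kN at a=3 m (b=L-a=3):
  R_A = Pb/L = 11·3/6 = 11/2 kN
  R_B = Pa/L = 11·3/6 = 11/2 kN
Load 2 — applied couple M₀=9 kN·m at a=9/2 m (b=L-a=3/2):
  R_A = M₀/L = 9/6 = 3/2 kN
  R_B = -M₀/L = -9/6 = -3/2 kN
Load 3 — point force P=-13 kN at a=4 m (b=L-a=2):
  R_A = Pb/L = (-13)·2/6 = -13/3 kN
  R_B = Pa/L = (-13)·4/6 = -26/3 kN
Load 4 — applied couple M₀=3 kN·m at a=2 m (b=L-a=4):
  R_A = M₀/L = 3/6 = 1/2 kN
  R_B = -M₀/L = -3/6 = -1/2 kN
Superposition: R_A = 19/6 kN, R_B = -31/6 kN

R_A = 19/6 kN, R_B = -31/6 kN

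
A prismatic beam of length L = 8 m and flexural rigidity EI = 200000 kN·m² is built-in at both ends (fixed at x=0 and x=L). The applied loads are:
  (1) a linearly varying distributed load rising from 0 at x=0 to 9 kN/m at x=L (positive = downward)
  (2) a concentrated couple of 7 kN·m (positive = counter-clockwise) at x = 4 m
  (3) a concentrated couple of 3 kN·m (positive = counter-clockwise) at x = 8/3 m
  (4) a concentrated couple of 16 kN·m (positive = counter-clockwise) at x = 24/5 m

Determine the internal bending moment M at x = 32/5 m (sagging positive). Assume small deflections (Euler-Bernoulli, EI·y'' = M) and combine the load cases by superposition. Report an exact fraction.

Load 1 — triangular load w₀=9 kN/m (0→w₀ over full span):
  M_1 = 3w₀Lx/20 - w₀L²/30 - w₀x³/(6L) = 3·9·8·(32/5)/20 - 9·8²/30 - 9·(32/5)³/(6·8) = 96/125 kN·m
Load 2 — applied couple M₀=7 kN·m at a=4 m (b=L-a=4):
  M_2 = R_Ax - M_A - M₀  [x>a] with R_A=21/16, M_A=7/4 = (21/16)·(32/5) - (7/4) - 7 = -7/20 kN·m
Load 3 — applied couple M₀=3 kN·m at a=8/3 m (b=L-a=16/3):
  M_3 = R_Ax - M_A - M₀  [x>a] with R_A=1/2, M_A=0 = (1/2)·(32/5) - 0 - 3 = 1/5 kN·m
Load 4 — applied couple M₀=16 kN·m at a=24/5 m (b=L-a=16/5):
  M_4 = R_Ax - M_A - M₀  [x>a] with R_A=72/25, M_A=128/25 = (72/25)·(32/5) - (128/25) - 16 = -336/125 kN·m
Superposition: M = Σ M_i = -207/100 kN·m ≈ -2.070000 kN·m

M(32/5) = -207/100 kN·m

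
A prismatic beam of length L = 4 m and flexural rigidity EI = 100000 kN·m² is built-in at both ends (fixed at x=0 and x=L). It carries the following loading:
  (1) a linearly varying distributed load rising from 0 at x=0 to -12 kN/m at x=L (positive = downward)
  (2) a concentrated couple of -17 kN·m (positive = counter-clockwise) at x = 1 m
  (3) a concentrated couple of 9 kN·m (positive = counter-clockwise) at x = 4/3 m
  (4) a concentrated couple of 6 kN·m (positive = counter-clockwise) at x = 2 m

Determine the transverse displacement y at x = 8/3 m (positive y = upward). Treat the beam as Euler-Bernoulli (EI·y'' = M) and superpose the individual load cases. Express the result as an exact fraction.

Load 1 — triangular load w₀=-12 kN/m (0→w₀ over full span):
  y_1 = -w₀x²(L-x)²(x+2L)/(120LEI) = -(-12)·(8/3)²·(4-(8/3))²·((8/3)+2·4)/(120·4·100000) = 128/3796875 m
Load 2 — applied couple M₀=-17 kN·m at a=1 m (b=L-a=3):
  y_2 = (R_Ax³/6 - M_Ax²/2 - M₀(x-a)²/2)/EI  [x>a] with R_A=-153/32, M_A=51/16 = ((-153/32)·(8/3)³/6 - (51/16)·(8/3)²/2 - (-17)·((8/3)-1)²/2)/100000 = -17/600000 m
Load 3 — applied couple M₀=9 kN·m at a=4/3 m (b=L-a=8/3):
  y_3 = (R_Ax³/6 - M_Ax²/2 - M₀(x-a)²/2)/EI  [x>a] with R_A=3, M_A=0 = (3·(8/3)³/6 - 0·(8/3)²/2 - 9·((8/3)-(4/3))²/2)/100000 = 1/67500 m
Load 4 — applied couple M₀=6 kN·m at a=2 m (b=L-a=2):
  y_4 = (R_Ax³/6 - M_Ax²/2 - M₀(x-a)²/2)/EI  [x>a] with R_A=9/4, M_A=3/2 = ((9/4)·(8/3)³/6 - (3/2)·(8/3)²/2 - 6·((8/3)-2)²/2)/100000 = 1/225000 m
Superposition: y = Σ y_i = 5987/243000000 m ≈ 0.000025 m

y(8/3) = 5987/243000000 m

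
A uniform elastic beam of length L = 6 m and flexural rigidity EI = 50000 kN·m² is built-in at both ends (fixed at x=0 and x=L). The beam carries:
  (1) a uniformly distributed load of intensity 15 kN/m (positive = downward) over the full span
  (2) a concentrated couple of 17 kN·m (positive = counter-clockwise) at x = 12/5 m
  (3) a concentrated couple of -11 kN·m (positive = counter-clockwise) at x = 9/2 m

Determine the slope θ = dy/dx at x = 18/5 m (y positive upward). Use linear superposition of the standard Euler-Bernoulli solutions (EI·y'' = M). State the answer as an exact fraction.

Load 1 — uniform load w=15 kN/m over full span:
  θ_1 = -wx(L-x)(L-2x)/(12EI) = -15·(18/5)·(6-(18/5))·(6-2·(18/5))/(12·50000) = 81/312500 rad
Load 2 — applied couple M₀=17 kN·m at a=12/5 m (b=L-a=18/5):
  θ_2 = (R_Ax²/2 - M_Ax - M₀(x-a))/EI  [x>a] with R_A=102/25, M_A=51/25 = ((102/25)·(18/5)²/2 - (51/25)·(18/5) - 17·((18/5)-(12/5)))/50000 = -51/1953125 rad
Load 3 — applied couple M₀=-11 kN·m at a=9/2 m (b=L-a=3/2):
  θ_3 = (R_Ax²/2 - M_Ax)/EI  [x≤a] with R_A=-33/16, M_A=-55/16 = ((-33/16)·(18/5)²/2 - (-55/16)·(18/5))/50000 = -99/5000000 rad
Superposition: θ = Σ θ_i = 26661/125000000 rad ≈ 0.000213 rad

θ(18/5) = 26661/125000000 rad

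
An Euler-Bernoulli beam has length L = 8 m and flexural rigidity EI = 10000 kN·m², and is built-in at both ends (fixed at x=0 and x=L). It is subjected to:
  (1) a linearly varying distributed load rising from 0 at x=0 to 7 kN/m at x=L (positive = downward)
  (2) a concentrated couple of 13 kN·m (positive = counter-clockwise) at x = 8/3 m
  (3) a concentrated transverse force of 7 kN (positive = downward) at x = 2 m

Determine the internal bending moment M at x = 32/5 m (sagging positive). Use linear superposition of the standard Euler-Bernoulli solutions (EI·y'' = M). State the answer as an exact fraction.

Load 1 — triangular load w₀=7 kN/m (0→w₀ over full span):
  M_1 = 3w₀Lx/20 - w₀L²/30 - w₀x³/(6L) = 3·7·8·(32/5)/20 - 7·8²/30 - 7·(32/5)³/(6·8) = 224/375 kN·m
Load 2 — applied couple M₀=13 kN·m at a=8/3 m (b=L-a=16/3):
  M_2 = R_Ax - M_A - M₀  [x>a] with R_A=13/6, M_A=0 = (13/6)·(32/5) - 0 - 13 = 13/15 kN·m
Load 3 — point force P=7 kN at a=2 m (b=L-a=6):
  M_3 = Pa²(a+3b)(L-x)/L³ - Pa²b/L²  [x>a] = 7·2²·(2+3·6)·(8-(32/5))/8³ - 7·2²·6/8² = -7/8 kN·m
Superposition: M = Σ M_i = 589/1000 kN·m ≈ 0.589000 kN·m

M(32/5) = 589/1000 kN·m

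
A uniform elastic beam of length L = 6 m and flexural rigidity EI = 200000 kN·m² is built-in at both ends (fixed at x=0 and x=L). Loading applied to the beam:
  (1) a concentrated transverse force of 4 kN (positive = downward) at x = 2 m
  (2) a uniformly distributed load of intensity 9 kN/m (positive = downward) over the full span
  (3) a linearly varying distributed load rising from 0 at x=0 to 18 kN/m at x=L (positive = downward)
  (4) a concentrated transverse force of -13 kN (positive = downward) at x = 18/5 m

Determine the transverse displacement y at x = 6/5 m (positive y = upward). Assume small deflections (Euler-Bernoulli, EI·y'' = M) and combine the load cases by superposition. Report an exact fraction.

y(6/5) = -15398/146484375 m

Load 1 — point force P=4 kN at a=2 m (b=L-a=4):
  y_1 = -Pb²x²(3aL-(3a+b)x)/(6L³EI)  [x≤a] = -4·4²·(6/5)²·(3·2·6-(3·2+4)·(6/5))/(6·6³·200000) = -2/234375 m
Load 2 — uniform load w=9 kN/m over full span:
  y_2 = -wx²(L-x)²/(24EI) = -9·(6/5)²·(6-(6/5))²/(24·200000) = -243/3906250 m
Load 3 — triangular load w₀=18 kN/m (0→w₀ over full span):
  y_3 = -w₀x²(L-x)²(x+2L)/(120LEI) = -18·(6/5)²·(6-(6/5))²·((6/5)+2·6)/(120·6·200000) = -2673/48828125 m
Load 4 — point force P=-13 kN at a=18/5 m (b=L-a=12/5):
  y_4 = -Pb²x²(3aL-(3a+b)x)/(6L³EI)  [x≤a] = -(-13)·(12/5)²·(6/5)²·(3·(18/5)·6-(3·(18/5)+(12/5))·(6/5))/(6·6³·200000) = 1989/97656250 m
Superposition: y = Σ y_i = -15398/146484375 m ≈ -0.000105 m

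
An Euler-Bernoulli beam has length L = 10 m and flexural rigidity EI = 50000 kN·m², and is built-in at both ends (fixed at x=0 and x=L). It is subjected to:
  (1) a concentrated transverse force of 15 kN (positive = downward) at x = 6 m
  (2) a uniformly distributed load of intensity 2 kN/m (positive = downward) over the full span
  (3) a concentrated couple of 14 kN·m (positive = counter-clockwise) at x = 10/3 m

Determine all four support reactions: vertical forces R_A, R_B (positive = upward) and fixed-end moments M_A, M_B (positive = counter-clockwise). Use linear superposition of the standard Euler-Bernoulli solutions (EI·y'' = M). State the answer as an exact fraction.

Load 1 — point force P=15 kN at a=6 m (b=L-a=4):
  R_A = Pb²(3a+b)/L³ = 15·4²·(3·6+4)/10³ = 132/25 kN
  M_A = Pab²/L² = 15·6·4²/10² = 72/5 kN·m
  R_B = Pa²(a+3b)/L³ = 15·6²·(6+3·4)/10³ = 243/25 kN
  M_B = -Pa²b/L² = -15·6²·4/10² = -108/5 kN·m
Load 2 — uniform load w=2 kN/m over full span:
  R_A = wL/2 = 2·10/2 = 10 kN
  M_A = wL²/12 = 2·10²/12 = 50/3 kN·m
  R_B = wL/2 = 2·10/2 = 10 kN
  M_B = -wL²/12 = -2·10²/12 = -50/3 kN·m
Load 3 — applied couple M₀=14 kN·m at a=10/3 m (b=L-a=20/3):
  R_A = 6M₀ab/L³ = 6·14·(10/3)·(20/3)/10³ = 28/15 kN
  M_A = M₀b(2a-b)/L² = 14·(20/3)·(2·(10/3)-(20/3))/10² = 0 kN·m
  R_B = -6M₀ab/L³ = -6·14·(10/3)·(20/3)/10³ = -28/15 kN
  M_B = M₀a(2b-a)/L² = 14·(10/3)·(2·(20/3)-(10/3))/10² = 14/3 kN·m
Superposition: R_A = 1286/75 kN, M_A = 466/15 kN·m, R_B = 1339/75 kN, M_B = -168/5 kN·m

R_A = 1286/75 kN, M_A = 466/15 kN·m, R_B = 1339/75 kN, M_B = -168/5 kN·m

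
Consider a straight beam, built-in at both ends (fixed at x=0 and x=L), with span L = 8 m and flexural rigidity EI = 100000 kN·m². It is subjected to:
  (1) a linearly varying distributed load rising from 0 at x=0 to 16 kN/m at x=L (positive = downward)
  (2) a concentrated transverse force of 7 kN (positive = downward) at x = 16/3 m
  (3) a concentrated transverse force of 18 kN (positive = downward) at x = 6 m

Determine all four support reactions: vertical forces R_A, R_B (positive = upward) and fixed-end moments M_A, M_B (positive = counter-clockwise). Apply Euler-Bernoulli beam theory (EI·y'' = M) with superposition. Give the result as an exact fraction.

Load 1 — triangular load w₀=16 kN/m (0→w₀ over full span):
  R_A = 3w₀L/20 = 3·16·8/20 = 96/5 kN
  M_A = w₀L²/30 = 16·8²/30 = 512/15 kN·m
  R_B = 7w₀L/20 = 7·16·8/20 = 224/5 kN
  M_B = -w₀L²/20 = -16·8²/20 = -256/5 kN·m
Load 2 — point force P=7 kN at a=16/3 m (b=L-a=8/3):
  R_A = Pb²(3a+b)/L³ = 7·(8/3)²·(3·(16/3)+(8/3))/8³ = 49/27 kN
  M_A = Pab²/L² = 7·(16/3)·(8/3)²/8² = 112/27 kN·m
  R_B = Pa²(a+3b)/L³ = 7·(16/3)²·((16/3)+3·(8/3))/8³ = 140/27 kN
  M_B = -Pa²b/L² = -7·(16/3)²·(8/3)/8² = -224/27 kN·m
Load 3 — point force P=18 kN at a=6 m (b=L-a=2):
  R_A = Pb²(3a+b)/L³ = 18·2²·(3·6+2)/8³ = 45/16 kN
  M_A = Pab²/L² = 18·6·2²/8² = 27/4 kN·m
  R_B = Pa²(a+3b)/L³ = 18·6²·(6+3·2)/8³ = 243/16 kN
  M_B = -Pa²b/L² = -18·6²·2/8² = -81/4 kN·m
Superposition: R_A = 51467/2160 kN, M_A = 24317/540 kN·m, R_B = 140773/2160 kN, M_B = -43063/540 kN·m

R_A = 51467/2160 kN, M_A = 24317/540 kN·m, R_B = 140773/2160 kN, M_B = -43063/540 kN·m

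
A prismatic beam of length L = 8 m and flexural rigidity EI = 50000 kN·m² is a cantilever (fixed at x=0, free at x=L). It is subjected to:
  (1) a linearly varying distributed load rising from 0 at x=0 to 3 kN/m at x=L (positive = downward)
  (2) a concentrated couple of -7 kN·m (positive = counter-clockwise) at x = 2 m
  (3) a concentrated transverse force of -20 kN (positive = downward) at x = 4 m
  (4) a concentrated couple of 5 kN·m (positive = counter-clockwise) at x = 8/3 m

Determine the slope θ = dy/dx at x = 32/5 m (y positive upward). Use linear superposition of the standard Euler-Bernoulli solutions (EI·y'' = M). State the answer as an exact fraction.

Load 1 — triangular load w₀=3 kN/m (0→w₀ over full span):
  θ_1 = (w₀Lx²/4-w₀L²x/3-w₀x⁴/(24L))/EI = (3·8·(32/5)²/4-3·8²·(32/5)/3-3·(32/5)⁴/(24·8))/50000 = -7424/1953125 rad
Load 2 — applied couple M₀=-7 kN·m at a=2 m (b=L-a=6):
  θ_2 = M₀a/EI  [x>a] = (-7)·2/50000 = -7/25000 rad
Load 3 — point force P=-20 kN at a=4 m (b=L-a=4):
  θ_3 = -Pa²/(2EI)  [x>a] = -(-20)·4²/(2·50000) = 2/625 rad
Load 4 — applied couple M₀=5 kN·m at a=8/3 m (b=L-a=16/3):
  θ_4 = M₀a/EI  [x>a] = 5·(8/3)/50000 = 1/3750 rad
Superposition: θ = Σ θ_i = -28801/46875000 rad ≈ -0.000614 rad

θ(32/5) = -28801/46875000 rad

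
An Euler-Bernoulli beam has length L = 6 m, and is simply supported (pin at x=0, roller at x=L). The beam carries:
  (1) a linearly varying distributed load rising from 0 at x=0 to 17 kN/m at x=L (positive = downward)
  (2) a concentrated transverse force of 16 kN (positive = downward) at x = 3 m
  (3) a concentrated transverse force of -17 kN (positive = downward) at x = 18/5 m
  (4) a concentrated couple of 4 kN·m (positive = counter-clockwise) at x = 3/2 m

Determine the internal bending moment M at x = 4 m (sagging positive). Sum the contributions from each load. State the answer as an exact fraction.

M(4) = 1442/45 kN·m

Load 1 — triangular load w₀=17 kN/m (0→w₀ over full span):
  M_1 = w₀Lx/6 - w₀x³/(6L) = 17·6·4/6 - 17·4³/(6·6) = 340/9 kN·m
Load 2 — point force P=16 kN at a=3 m (b=L-a=3):
  M_2 = Pa(L-x)/L  [x>a] = 16·3·(6-4)/6 = 16 kN·m
Load 3 — point force P=-17 kN at a=18/5 m (b=L-a=12/5):
  M_3 = Pa(L-x)/L  [x>a] = (-17)·(18/5)·(6-4)/6 = -102/5 kN·m
Load 4 — applied couple M₀=4 kN·m at a=3/2 m (b=L-a=9/2):
  M_4 = M₀x/L - M₀  [x>a] = 4·4/6 - 4 = -4/3 kN·m
Superposition: M = Σ M_i = 1442/45 kN·m ≈ 32.044444 kN·m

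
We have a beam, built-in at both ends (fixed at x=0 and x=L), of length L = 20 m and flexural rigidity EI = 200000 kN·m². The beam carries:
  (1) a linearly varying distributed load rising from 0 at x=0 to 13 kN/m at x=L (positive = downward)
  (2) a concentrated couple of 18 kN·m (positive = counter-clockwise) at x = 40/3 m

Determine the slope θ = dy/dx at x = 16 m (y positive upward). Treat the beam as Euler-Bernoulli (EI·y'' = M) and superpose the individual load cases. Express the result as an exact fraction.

θ(16) = 17/7500 rad

Load 1 — triangular load w₀=13 kN/m (0→w₀ over full span):
  θ_1 = -w₀(2x(L-x)(L-2x)(x+2L)+x²(L-x)²)/(120LEI) = -13·(2·16·(20-16)·(20-2·16)·(16+2·20)+16²·(20-16)²)/(120·20·200000) = 104/46875 rad
Load 2 — applied couple M₀=18 kN·m at a=40/3 m (b=L-a=20/3):
  θ_2 = (R_Ax²/2 - M_Ax - M₀(x-a))/EI  [x>a] with R_A=6/5, M_A=6 = ((6/5)·16²/2 - 6·16 - 18·(16-(40/3)))/200000 = 3/62500 rad
Superposition: θ = Σ θ_i = 17/7500 rad ≈ 0.002267 rad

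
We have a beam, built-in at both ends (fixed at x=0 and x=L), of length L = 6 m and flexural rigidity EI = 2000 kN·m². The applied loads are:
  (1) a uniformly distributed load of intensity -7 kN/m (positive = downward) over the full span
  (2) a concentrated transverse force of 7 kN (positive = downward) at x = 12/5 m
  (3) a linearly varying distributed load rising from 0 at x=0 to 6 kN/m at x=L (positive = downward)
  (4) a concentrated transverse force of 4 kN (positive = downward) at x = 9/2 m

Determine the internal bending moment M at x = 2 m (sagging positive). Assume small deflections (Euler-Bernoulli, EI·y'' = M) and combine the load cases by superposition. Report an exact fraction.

M(2) = -4753/3000 kN·m

Load 1 — uniform load w=-7 kN/m over full span:
  M_1 = wLx/2 - wL²/12 - wx²/2 = (-7)·6·2/2 - (-7)·6²/12 - (-7)·2²/2 = -7 kN·m
Load 2 — point force P=7 kN at a=12/5 m (b=L-a=18/5):
  M_2 = Pb²(3a+b)x/L³ - Pab²/L²  [x≤a] = 7·(18/5)²·(3·(12/5)+(18/5))·2/6³ - 7·(12/5)·(18/5)²/6² = 378/125 kN·m
Load 3 — triangular load w₀=6 kN/m (0→w₀ over full span):
  M_3 = 3w₀Lx/20 - w₀L²/30 - w₀x³/(6L) = 3·6·6·2/20 - 6·6²/30 - 6·2³/(6·6) = 34/15 kN·m
Load 4 — point force P=4 kN at a=9/2 m (b=L-a=3/2):
  M_4 = Pb²(3a+b)x/L³ - Pab²/L²  [x≤a] = 4·(3/2)²·(3·(9/2)+(3/2))·2/6³ - 4·(9/2)·(3/2)²/6² = 1/8 kN·m
Superposition: M = Σ M_i = -4753/3000 kN·m ≈ -1.584333 kN·m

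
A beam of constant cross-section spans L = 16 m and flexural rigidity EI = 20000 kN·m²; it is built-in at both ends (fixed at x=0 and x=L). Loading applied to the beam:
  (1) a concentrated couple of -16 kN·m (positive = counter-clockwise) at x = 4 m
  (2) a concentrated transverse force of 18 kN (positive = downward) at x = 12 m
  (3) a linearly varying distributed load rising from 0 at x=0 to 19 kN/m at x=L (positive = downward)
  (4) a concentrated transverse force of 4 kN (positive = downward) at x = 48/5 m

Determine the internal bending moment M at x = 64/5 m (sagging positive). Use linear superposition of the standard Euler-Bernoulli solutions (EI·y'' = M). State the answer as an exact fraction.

Load 1 — applied couple M₀=-16 kN·m at a=4 m (b=L-a=12):
  M_1 = R_Ax - M_A - M₀  [x>a] with R_A=-9/8, M_A=3 = (-9/8)·(64/5) - 3 - (-16) = -7/5 kN·m
Load 2 — point force P=18 kN at a=12 m (b=L-a=4):
  M_2 = Pa²(a+3b)(L-x)/L³ - Pa²b/L²  [x>a] = 18·12²·(12+3·4)·(16-(64/5))/16³ - 18·12²·4/16² = 81/10 kN·m
Load 3 — triangular load w₀=19 kN/m (0→w₀ over full span):
  M_3 = 3w₀Lx/20 - w₀L²/30 - w₀x³/(6L) = 3·19·16·(64/5)/20 - 19·16²/30 - 19·(64/5)³/(6·16) = 2432/375 kN·m
Load 4 — point force P=4 kN at a=48/5 m (b=L-a=32/5):
  M_4 = Pa²(a+3b)(L-x)/L³ - Pa²b/L²  [x>a] = 4·(48/5)²·((48/5)+3·(32/5))·(16-(64/5))/16³ - 4·(48/5)²·(32/5)/16² = -576/625 kN·m
Superposition: M = Σ M_i = 45989/3750 kN·m ≈ 12.263733 kN·m

M(64/5) = 45989/3750 kN·m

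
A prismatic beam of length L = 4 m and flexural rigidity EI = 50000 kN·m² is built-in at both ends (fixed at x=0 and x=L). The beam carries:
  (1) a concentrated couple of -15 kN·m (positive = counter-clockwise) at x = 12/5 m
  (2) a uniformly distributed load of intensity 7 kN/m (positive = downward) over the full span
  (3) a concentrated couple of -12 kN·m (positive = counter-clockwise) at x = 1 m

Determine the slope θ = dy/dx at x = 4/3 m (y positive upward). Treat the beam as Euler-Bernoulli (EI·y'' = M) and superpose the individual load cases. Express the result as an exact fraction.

Load 1 — applied couple M₀=-15 kN·m at a=12/5 m (b=L-a=8/5):
  θ_1 = (R_Ax²/2 - M_Ax)/EI  [x≤a] with R_A=-27/5, M_A=-24/5 = ((-27/5)·(4/3)²/2 - (-24/5)·(4/3))/50000 = 1/31250 rad
Load 2 — uniform load w=7 kN/m over full span:
  θ_2 = -wx(L-x)(L-2x)/(12EI) = -7·(4/3)·(4-(4/3))·(4-2·(4/3))/(12·50000) = -14/253125 rad
Load 3 — applied couple M₀=-12 kN·m at a=1 m (b=L-a=3):
  θ_3 = (R_Ax²/2 - M_Ax - M₀(x-a))/EI  [x>a] with R_A=-27/8, M_A=9/4 = ((-27/8)·(4/3)²/2 - (9/4)·(4/3) - (-12)·((4/3)-1))/50000 = -1/25000 rad
Superposition: θ = Σ θ_i = -641/10125000 rad ≈ -0.000063 rad

θ(4/3) = -641/10125000 rad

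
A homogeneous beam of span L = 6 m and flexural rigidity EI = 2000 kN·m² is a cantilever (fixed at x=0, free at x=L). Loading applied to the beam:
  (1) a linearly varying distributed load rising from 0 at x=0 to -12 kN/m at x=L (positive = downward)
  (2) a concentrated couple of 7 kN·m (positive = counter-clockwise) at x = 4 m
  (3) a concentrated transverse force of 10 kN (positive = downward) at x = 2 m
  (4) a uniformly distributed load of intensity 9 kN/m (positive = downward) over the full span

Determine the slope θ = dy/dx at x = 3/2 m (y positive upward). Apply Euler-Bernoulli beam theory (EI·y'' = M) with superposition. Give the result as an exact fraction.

θ(3/2) = -1257/128000 rad

Load 1 — triangular load w₀=-12 kN/m (0→w₀ over full span):
  θ_1 = (w₀Lx²/4-w₀L²x/3-w₀x⁴/(24L))/EI = ((-12)·6·(3/2)²/4-(-12)·6²·(3/2)/3-(-12)·(3/2)⁴/(24·6))/2000 = 11259/128000 rad
Load 2 — applied couple M₀=7 kN·m at a=4 m (b=L-a=2):
  θ_2 = M₀x/EI  [x≤a] = 7·(3/2)/2000 = 21/4000 rad
Load 3 — point force P=10 kN at a=2 m (b=L-a=4):
  θ_3 = -Px(2a-x)/(2EI)  [x≤a] = -10·(3/2)·(2·2-(3/2))/(2·2000) = -3/320 rad
Load 4 — uniform load w=9 kN/m over full span:
  θ_4 = -wx(x²-3Lx+3L²)/(6EI) = -9·(3/2)·((3/2)²-3·6·(3/2)+3·6²)/(6·2000) = -2997/32000 rad
Superposition: θ = Σ θ_i = -1257/128000 rad ≈ -0.009820 rad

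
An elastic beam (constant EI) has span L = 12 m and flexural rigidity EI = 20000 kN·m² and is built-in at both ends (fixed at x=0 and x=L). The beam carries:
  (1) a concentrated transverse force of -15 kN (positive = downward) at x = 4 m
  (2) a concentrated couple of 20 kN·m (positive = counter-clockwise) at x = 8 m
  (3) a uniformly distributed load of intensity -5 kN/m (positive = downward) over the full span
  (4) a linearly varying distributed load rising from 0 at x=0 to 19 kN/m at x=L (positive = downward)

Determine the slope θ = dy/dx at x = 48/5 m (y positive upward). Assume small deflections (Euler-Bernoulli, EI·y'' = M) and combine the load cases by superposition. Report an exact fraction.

θ(48/5) = 4419/1562500 rad

Load 1 — point force P=-15 kN at a=4 m (b=L-a=8):
  θ_1 = Pa²(L-x)(2bL-(3b+a)(L-x))/(2L³EI)  [x>a] = (-15)·4²·(12-(48/5))·(2·8·12-(3·8+4)·(12-(48/5)))/(2·12³·20000) = -13/12500 rad
Load 2 — applied couple M₀=20 kN·m at a=8 m (b=L-a=4):
  θ_2 = (R_Ax²/2 - M_Ax - M₀(x-a))/EI  [x>a] with R_A=20/9, M_A=20/3 = ((20/9)·(48/5)²/2 - (20/3)·(48/5) - 20·((48/5)-8))/20000 = 1/3125 rad
Load 3 — uniform load w=-5 kN/m over full span:
  θ_3 = -wx(L-x)(L-2x)/(12EI) = -(-5)·(48/5)·(12-(48/5))·(12-2·(48/5))/(12·20000) = -54/15625 rad
Load 4 — triangular load w₀=19 kN/m (0→w₀ over full span):
  θ_4 = -w₀(2x(L-x)(L-2x)(x+2L)+x²(L-x)²)/(120LEI) = -19·(2·(48/5)·(12-(48/5))·(12-2·(48/5))·((48/5)+2·12)+(48/5)²·(12-(48/5))²)/(120·12·20000) = 2736/390625 rad
Superposition: θ = Σ θ_i = 4419/1562500 rad ≈ 0.002828 rad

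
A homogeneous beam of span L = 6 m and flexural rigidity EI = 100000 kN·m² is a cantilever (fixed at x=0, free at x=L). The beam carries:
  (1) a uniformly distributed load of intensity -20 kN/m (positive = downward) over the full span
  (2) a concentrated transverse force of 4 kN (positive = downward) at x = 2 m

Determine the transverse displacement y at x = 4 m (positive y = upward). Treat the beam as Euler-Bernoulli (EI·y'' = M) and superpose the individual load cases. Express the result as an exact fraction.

y(4) = 67/3750 m

Load 1 — uniform load w=-20 kN/m over full span:
  y_1 = -wx²(x²-4Lx+6L²)/(24EI) = -(-20)·4²·(4²-4·6·4+6·6²)/(24·100000) = 34/1875 m
Load 2 — point force P=4 kN at a=2 m (b=L-a=4):
  y_2 = -Pa²(3x-a)/(6EI)  [x>a] = -4·2²·(3·4-2)/(6·100000) = -1/3750 m
Superposition: y = Σ y_i = 67/3750 m ≈ 0.017867 m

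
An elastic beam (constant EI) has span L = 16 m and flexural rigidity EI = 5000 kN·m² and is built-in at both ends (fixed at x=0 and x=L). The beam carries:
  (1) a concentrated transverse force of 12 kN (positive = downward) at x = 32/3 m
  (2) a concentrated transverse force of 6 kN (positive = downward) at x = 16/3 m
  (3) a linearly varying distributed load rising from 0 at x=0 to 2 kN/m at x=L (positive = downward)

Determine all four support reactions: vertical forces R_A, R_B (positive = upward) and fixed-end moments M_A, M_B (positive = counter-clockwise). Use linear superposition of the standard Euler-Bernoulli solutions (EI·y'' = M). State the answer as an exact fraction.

Load 1 — point force P=12 kN at a=32/3 m (b=L-a=16/3):
  R_A = Pb²(3a+b)/L³ = 12·(16/3)²·(3·(32/3)+(16/3))/16³ = 28/9 kN
  M_A = Pab²/L² = 12·(32/3)·(16/3)²/16² = 128/9 kN·m
  R_B = Pa²(a+3b)/L³ = 12·(32/3)²·((32/3)+3·(16/3))/16³ = 80/9 kN
  M_B = -Pa²b/L² = -12·(32/3)²·(16/3)/16² = -256/9 kN·m
Load 2 — point force P=6 kN at a=16/3 m (b=L-a=32/3):
  R_A = Pb²(3a+b)/L³ = 6·(32/3)²·(3·(16/3)+(32/3))/16³ = 40/9 kN
  M_A = Pab²/L² = 6·(16/3)·(32/3)²/16² = 128/9 kN·m
  R_B = Pa²(a+3b)/L³ = 6·(16/3)²·((16/3)+3·(32/3))/16³ = 14/9 kN
  M_B = -Pa²b/L² = -6·(16/3)²·(32/3)/16² = -64/9 kN·m
Load 3 — triangular load w₀=2 kN/m (0→w₀ over full span):
  R_A = 3w₀L/20 = 3·2·16/20 = 24/5 kN
  M_A = w₀L²/30 = 2·16²/30 = 256/15 kN·m
  R_B = 7w₀L/20 = 7·2·16/20 = 56/5 kN
  M_B = -w₀L²/20 = -2·16²/20 = -128/5 kN·m
Superposition: R_A = 556/45 kN, M_A = 2048/45 kN·m, R_B = 974/45 kN, M_B = -2752/45 kN·m

R_A = 556/45 kN, M_A = 2048/45 kN·m, R_B = 974/45 kN, M_B = -2752/45 kN·m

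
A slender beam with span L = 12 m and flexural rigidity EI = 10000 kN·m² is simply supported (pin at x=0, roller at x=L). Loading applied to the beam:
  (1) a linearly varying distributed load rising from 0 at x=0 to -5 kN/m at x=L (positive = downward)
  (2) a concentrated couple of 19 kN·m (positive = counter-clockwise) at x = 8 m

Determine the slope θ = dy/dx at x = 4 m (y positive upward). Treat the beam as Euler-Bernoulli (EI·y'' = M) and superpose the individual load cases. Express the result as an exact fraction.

θ(4) = 359/45000 rad

Load 1 — triangular load w₀=-5 kN/m (0→w₀ over full span):
  θ_1 = -w₀(7L⁴-30L²x²+15x⁴)/(360LEI) = -(-5)·(7·12⁴-30·12²·4²+15·4⁴)/(360·12·10000) = 52/5625 rad
Load 2 — applied couple M₀=19 kN·m at a=8 m (b=L-a=4):
  θ_2 = (M₀x²/(2L)+C₁)/EI  [x≤a] with C₁=M₀(3b²-L²)/(6L)=-76/3 = (19·4²/(2·12)+(-76/3))/10000 = -19/15000 rad
Superposition: θ = Σ θ_i = 359/45000 rad ≈ 0.007978 rad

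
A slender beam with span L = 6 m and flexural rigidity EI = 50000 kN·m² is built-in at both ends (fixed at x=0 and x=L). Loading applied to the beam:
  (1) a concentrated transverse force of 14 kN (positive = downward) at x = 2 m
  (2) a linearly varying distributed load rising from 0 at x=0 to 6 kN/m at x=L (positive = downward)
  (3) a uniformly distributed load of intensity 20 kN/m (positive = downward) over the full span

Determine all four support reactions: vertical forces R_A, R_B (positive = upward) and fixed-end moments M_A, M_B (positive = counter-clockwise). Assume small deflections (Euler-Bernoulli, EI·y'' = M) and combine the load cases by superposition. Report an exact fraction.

R_A = 10229/135 kN, M_A = 3584/45 kN·m, R_B = 10291/135 kN, M_B = -3466/45 kN·m

Load 1 — point force P=14 kN at a=2 m (b=L-a=4):
  R_A = Pb²(3a+b)/L³ = 14·4²·(3·2+4)/6³ = 280/27 kN
  M_A = Pab²/L² = 14·2·4²/6² = 112/9 kN·m
  R_B = Pa²(a+3b)/L³ = 14·2²·(2+3·4)/6³ = 98/27 kN
  M_B = -Pa²b/L² = -14·2²·4/6² = -56/9 kN·m
Load 2 — triangular load w₀=6 kN/m (0→w₀ over full span):
  R_A = 3w₀L/20 = 3·6·6/20 = 27/5 kN
  M_A = w₀L²/30 = 6·6²/30 = 36/5 kN·m
  R_B = 7w₀L/20 = 7·6·6/20 = 63/5 kN
  M_B = -w₀L²/20 = -6·6²/20 = -54/5 kN·m
Load 3 — uniform load w=20 kN/m over full span:
  R_A = wL/2 = 20·6/2 = 60 kN
  M_A = wL²/12 = 20·6²/12 = 60 kN·m
  R_B = wL/2 = 20·6/2 = 60 kN
  M_B = -wL²/12 = -20·6²/12 = -60 kN·m
Superposition: R_A = 10229/135 kN, M_A = 3584/45 kN·m, R_B = 10291/135 kN, M_B = -3466/45 kN·m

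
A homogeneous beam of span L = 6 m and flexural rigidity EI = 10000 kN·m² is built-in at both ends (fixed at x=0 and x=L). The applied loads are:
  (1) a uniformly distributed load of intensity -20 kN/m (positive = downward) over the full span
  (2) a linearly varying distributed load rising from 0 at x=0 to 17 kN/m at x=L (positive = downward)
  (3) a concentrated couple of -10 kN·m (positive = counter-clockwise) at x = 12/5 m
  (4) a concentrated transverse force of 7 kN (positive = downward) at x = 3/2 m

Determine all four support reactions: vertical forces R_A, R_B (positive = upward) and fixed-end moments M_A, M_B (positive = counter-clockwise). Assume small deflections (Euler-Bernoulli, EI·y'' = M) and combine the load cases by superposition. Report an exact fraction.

R_A = -6591/160 kN, M_A = -5583/160 kN·m, R_B = -3329/160 kN, M_B = 3877/160 kN·m

Load 1 — uniform load w=-20 kN/m over full span:
  R_A = wL/2 = (-20)·6/2 = -60 kN
  M_A = wL²/12 = (-20)·6²/12 = -60 kN·m
  R_B = wL/2 = (-20)·6/2 = -60 kN
  M_B = -wL²/12 = -(-20)·6²/12 = 60 kN·m
Load 2 — triangular load w₀=17 kN/m (0→w₀ over full span):
  R_A = 3w₀L/20 = 3·17·6/20 = 153/10 kN
  M_A = w₀L²/30 = 17·6²/30 = 102/5 kN·m
  R_B = 7w₀L/20 = 7·17·6/20 = 357/10 kN
  M_B = -w₀L²/20 = -17·6²/20 = -153/5 kN·m
Load 3 — applied couple M₀=-10 kN·m at a=12/5 m (b=L-a=18/5):
  R_A = 6M₀ab/L³ = 6·(-10)·(12/5)·(18/5)/6³ = -12/5 kN
  M_A = M₀b(2a-b)/L² = (-10)·(18/5)·(2·(12/5)-(18/5))/6² = -6/5 kN·m
  R_B = -6M₀ab/L³ = -6·(-10)·(12/5)·(18/5)/6³ = 12/5 kN
  M_B = M₀a(2b-a)/L² = (-10)·(12/5)·(2·(18/5)-(12/5))/6² = -16/5 kN·m
Load 4 — point force P=7 kN at a=3/2 m (b=L-a=9/2):
  R_A = Pb²(3a+b)/L³ = 7·(9/2)²·(3·(3/2)+(9/2))/6³ = 189/32 kN
  M_A = Pab²/L² = 7·(3/2)·(9/2)²/6² = 189/32 kN·m
  R_B = Pa²(a+3b)/L³ = 7·(3/2)²·((3/2)+3·(9/2))/6³ = 35/32 kN
  M_B = -Pa²b/L² = -7·(3/2)²·(9/2)/6² = -63/32 kN·m
Superposition: R_A = -6591/160 kN, M_A = -5583/160 kN·m, R_B = -3329/160 kN, M_B = 3877/160 kN·m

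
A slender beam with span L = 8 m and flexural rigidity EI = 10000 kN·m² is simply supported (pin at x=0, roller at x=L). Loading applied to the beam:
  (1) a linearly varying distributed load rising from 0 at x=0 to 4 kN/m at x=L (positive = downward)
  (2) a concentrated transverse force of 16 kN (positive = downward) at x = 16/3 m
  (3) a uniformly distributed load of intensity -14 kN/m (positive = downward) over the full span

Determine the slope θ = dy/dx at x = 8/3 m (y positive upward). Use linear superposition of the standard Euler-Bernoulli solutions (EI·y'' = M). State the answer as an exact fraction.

θ(8/3) = 6856/759375 rad

Load 1 — triangular load w₀=4 kN/m (0→w₀ over full span):
  θ_1 = -w₀(7L⁴-30L²x²+15x⁴)/(360LEI) = -4·(7·8⁴-30·8²·(8/3)²+15·(8/3)⁴)/(360·8·10000) = -1664/759375 rad
Load 2 — point force P=16 kN at a=16/3 m (b=L-a=8/3):
  θ_2 = -Pb(L²-b²-3x²)/(6LEI)  [x≤a] = -16·(8/3)·(8²-(8/3)²-3·(8/3)²)/(6·8·10000) = -32/10125 rad
Load 3 — uniform load w=-14 kN/m over full span:
  θ_3 = -w(L³-6Lx²+4x³)/(24EI) = -(-14)·(8³-6·8·(8/3)²+4·(8/3)³)/(24·10000) = 728/50625 rad
Superposition: θ = Σ θ_i = 6856/759375 rad ≈ 0.009028 rad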